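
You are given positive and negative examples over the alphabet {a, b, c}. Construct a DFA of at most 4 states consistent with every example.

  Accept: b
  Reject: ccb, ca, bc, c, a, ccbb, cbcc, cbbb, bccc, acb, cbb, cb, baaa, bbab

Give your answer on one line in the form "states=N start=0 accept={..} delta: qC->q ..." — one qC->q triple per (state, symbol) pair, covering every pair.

Fold the examples into a partial DFA from state 0: repeatedly fix the first undefined (state, symbol) met by the shortest-then-alphabetical prefix, trying targets in increasing order and rejecting any under which an Accept and a Reject string meet in one state with the same remainder; add a state when all current targets are rejected. Accepting states are where Accept strings end.
a: 0a undefined. 0a->0: ok.
b: 0b undefined. 0b->0: no, b/a meet in 0. Open state 1: 0b->1.
c: 0c undefined. 0c->0: no, b/ccb meet in 1. 0c->1: no, b/c meet in 1. Open state 2: 0c->2.
ba: 1a undefined. 1a->0: ok.
bb: 1b undefined. 1b->0: no, b/bbab meet in 1. 1b->1: no, b/bbab meet in 1. 1b->2: ok.
bc: 1c undefined. 1c->0: ok.
ca: 2a undefined. 2a->0: no, b/bbab meet in 1. 2a->1: no, b/ca meet in 1. 2a->2: ok.
cb: 2b undefined. 2b->0: no, b/cbb meet in 1. 2b->1: no, b/cbbb meet in 1. 2b->2: ok.
cc: 2c undefined. 2c->0: no, b/ccb meet in 1. 2c->1: no, b/bccc meet in 1. 2c->2: ok.
All examples now run through 3 states with every (state, symbol) defined. Accept strings end in {1}, Reject strings end in {0,2}; accept={1}.

states=3 start=0 accept={1} delta: 0a->0 0b->1 0c->2 1a->0 1b->2 1c->0 2a->2 2b->2 2c->2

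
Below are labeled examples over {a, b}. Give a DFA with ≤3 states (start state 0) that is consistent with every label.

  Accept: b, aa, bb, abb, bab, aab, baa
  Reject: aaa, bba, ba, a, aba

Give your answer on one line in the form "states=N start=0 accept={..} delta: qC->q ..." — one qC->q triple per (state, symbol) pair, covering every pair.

Grow the machine one transition at a time. Run the examples from 0; the earliest place one falls off (shortest prefix, ties alphabetical) gets sent to the lowest-numbered state that keeps every Accept/Reject pair distinguishable — a pair clashes when both reach the same state with identical unread suffix — and to a fresh state only if none does.
a: 0a undefined. 0a->0: no, aa/aaa meet in 0. Open state 1: 0a->1.
b: 0b undefined. 0b->0: ok.
aa: 1a undefined. 1a->0: ok.
ab: 1b undefined. 1b->0: ok.
All examples now run through 2 states with every (state, symbol) defined. Accept strings end in {0}, Reject strings end in {1}; accept={0}.

states=2 start=0 accept={0} delta: 0a->1 0b->0 1a->0 1b->0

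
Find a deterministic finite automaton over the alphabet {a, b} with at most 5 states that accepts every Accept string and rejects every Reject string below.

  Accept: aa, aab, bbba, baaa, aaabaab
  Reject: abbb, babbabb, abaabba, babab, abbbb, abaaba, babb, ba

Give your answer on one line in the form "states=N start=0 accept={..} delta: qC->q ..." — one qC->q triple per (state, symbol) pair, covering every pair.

Fold the examples into a partial DFA from state 0: repeatedly fix the first undefined (state, symbol) met by the shortest-then-alphabetical prefix, trying targets in increasing order and rejecting any under which an Accept and a Reject string meet in one state with the same remainder; add a state when all current targets are rejected. Accepting states are where Accept strings end.
a: 0a undefined. 0a->0: ok.
b: 0b undefined. 0b->0: no, aa/abbb meet in 0. Open state 1: 0b->1.
ba: 1a undefined. 1a->0: no, aa/abaaba meet in 0. 1a->1: no, aab/ba meet in 1. Open state 2: 1a->2.
bb: 1b undefined. 1b->0: no, aa/abbbb meet in 0. 1b->1: no, aab/abbb meet in 1. 1b->2: ok.
baa: 2a undefined. 2a->0: no, aa/abaabba meet in 0. 2a->1: no, aab/abaaba meet in 1. 2a->2: no, bbba/abaaba meet in 2 with "ba" left. Open state 3: 2a->3.
bab: 2b undefined. 2b->0: no, aa/abbb meet in 0. 2b->1: no, aab/abbb meet in 1. 2b->2: no, aaabaab/babab meet in 3 with "b" left. 2b->3: no, aaabaab/abbbb meet in 3 with "b" left. Open state 4: 2b->4.
baaa: 3a undefined. 3a->0: ok.
baba: 4a undefined. 4a->0: no, aab/babab meet in 1. 4a->1: ok.
babb: 4b undefined. 4b->0: no, aa/abbbb meet in 0. 4b->1: no, aab/babbabb meet in 1. 4b->2: ok.
abaab: 3b undefined. 3b->0: no, aa/abaaba meet in 0. 3b->1: ok.
All examples now run through 5 states with every (state, symbol) defined. Accept strings end in {0,1}, Reject strings end in {2,3,4}; accept={0,1}.

states=5 start=0 accept={0,1} delta: 0a->0 0b->1 1a->2 1b->2 2a->3 2b->4 3a->0 3b->1 4a->1 4b->2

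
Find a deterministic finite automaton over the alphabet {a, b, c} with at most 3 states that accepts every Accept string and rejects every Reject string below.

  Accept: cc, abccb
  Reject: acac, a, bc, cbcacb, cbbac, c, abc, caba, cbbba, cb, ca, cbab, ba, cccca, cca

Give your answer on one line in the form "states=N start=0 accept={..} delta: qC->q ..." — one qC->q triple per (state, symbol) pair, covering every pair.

State merging on the prefix tree: take the shortest (then alphabetical) example prefix whose next move is undefined and point that move at state 0, else 1, else 2, ...; a target is out if some Accept/Reject pair would then sit in one state with the same input left (inseparable). If every existing state is out, open a new one.
a: 0a undefined. 0a->0: ok.
b: 0b undefined. 0b->0: ok.
c: 0c undefined. 0c->0: no, cc/acac meet in 0. Open state 1: 0c->1.
ca: 1a undefined. 1a->0: ok.
cb: 1b undefined. 1b->0: ok.
cc: 1c undefined. 1c->0: no, cc/a meet in 0. 1c->1: no, cc/acac meet in 1. Open state 2: 1c->2.
cca: 2a undefined. 2a->0: ok.
ccc: 2c undefined. 2c->0: ok.
abccb: 2b undefined. 2b->0: no, abccb/a meet in 0. 2b->1: no, abccb/acac meet in 1. 2b->2: ok.
All examples now run through 3 states with every (state, symbol) defined. Accept strings end in {2}, Reject strings end in {0,1}; accept={2}.

states=3 start=0 accept={2} delta: 0a->0 0b->0 0c->1 1a->0 1b->0 1c->2 2a->0 2b->2 2c->0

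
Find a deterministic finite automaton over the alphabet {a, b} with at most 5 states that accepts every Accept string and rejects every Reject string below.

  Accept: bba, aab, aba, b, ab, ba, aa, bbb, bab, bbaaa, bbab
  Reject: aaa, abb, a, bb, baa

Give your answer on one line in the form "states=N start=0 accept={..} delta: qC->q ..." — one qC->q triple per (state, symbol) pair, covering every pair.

Grow the machine one transition at a time. Run the examples from 0; the earliest place one falls off (shortest prefix, ties alphabetical) gets sent to the lowest-numbered state that keeps every Accept/Reject pair distinguishable — a pair clashes when both reach the same state with identical unread suffix — and to a fresh state only if none does.
a: 0a undefined. 0a->0: no, aa/aaa meet in 0. Open state 1: 0a->1.
b: 0b undefined. 0b->0: no, bba/a meet in 1. 0b->1: no, b/a meet in 1. Open state 2: 0b->2.
aa: 1a undefined. 1a->0: ok.
ab: 1b undefined. 1b->0: no, aab/abb meet in 2. 1b->1: no, ab/aaa meet in 1. 1b->2: ok.
ba: 2a undefined. 2a->0: ok.
bb: 2b undefined. 2b->0: no, bba/aaa meet in 1. 2b->1: ok.
All examples now run through 3 states with every (state, symbol) defined. Accept strings end in {0,2}, Reject strings end in {1}; accept={0,2}.

states=3 start=0 accept={0,2} delta: 0a->1 0b->2 1a->0 1b->2 2a->0 2b->1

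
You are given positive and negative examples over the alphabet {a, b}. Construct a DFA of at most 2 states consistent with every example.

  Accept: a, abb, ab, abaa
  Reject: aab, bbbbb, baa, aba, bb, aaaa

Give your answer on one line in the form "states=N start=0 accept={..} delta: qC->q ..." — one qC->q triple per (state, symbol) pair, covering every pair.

states=2 start=0 accept={1} delta: 0a->1 0b->0 1a->0 1b->1

Fold the examples into a partial DFA from state 0: repeatedly fix the first undefined (state, symbol) met by the shortest-then-alphabetical prefix, trying targets in increasing order and rejecting any under which an Accept and a Reject string meet in one state with the same remainder; add a state when all current targets are rejected. Accepting states are where Accept strings end.
a: 0a undefined. 0a->0: no, a/aaaa meet in 0. Open state 1: 0a->1.
b: 0b undefined. 0b->0: ok.
aa: 1a undefined. 1a->0: ok.
ab: 1b undefined. 1b->0: no, a/aba meet in 1. 1b->1: ok.
All examples now run through 2 states with every (state, symbol) defined. Accept strings end in {1}, Reject strings end in {0}; accept={1}.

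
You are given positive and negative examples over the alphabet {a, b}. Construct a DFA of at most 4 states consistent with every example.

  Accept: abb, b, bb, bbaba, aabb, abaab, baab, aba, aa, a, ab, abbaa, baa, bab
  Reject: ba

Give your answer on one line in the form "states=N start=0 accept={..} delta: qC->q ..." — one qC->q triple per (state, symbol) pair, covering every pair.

states=4 start=0 accept={0,1,2} delta: 0a->1 0b->2 1a->0 1b->0 2a->3 2b->0 3a->0 3b->0

Fold the examples into a partial DFA from state 0: repeatedly fix the first undefined (state, symbol) met by the shortest-then-alphabetical prefix, trying targets in increasing order and rejecting any under which an Accept and a Reject string meet in one state with the same remainder; add a state when all current targets are rejected. Accepting states are where Accept strings end.
a: 0a undefined. 0a->0: no, aba/ba meet in 0 with "ba" left. Open state 1: 0a->1.
b: 0b undefined. 0b->0: no, a/ba meet in 1. 0b->1: no, aa/ba meet in 1 with "a" left. Open state 2: 0b->2.
aa: 1a undefined. 1a->0: ok.
ab: 1b undefined. 1b->0: ok.
ba: 2a undefined. 2a->0: no, baab/ba meet in 0. 2a->1: no, aba/ba meet in 1. 2a->2: no, abb/ba meet in 2. Open state 3: 2a->3.
bb: 2b undefined. 2b->0: ok.
baa: 3a undefined. 3a->0: ok.
bab: 3b undefined. 3b->0: ok.
All examples now run through 4 states with every (state, symbol) defined. Accept strings end in {0,1,2}, Reject strings end in {3}; accept={0,1,2}.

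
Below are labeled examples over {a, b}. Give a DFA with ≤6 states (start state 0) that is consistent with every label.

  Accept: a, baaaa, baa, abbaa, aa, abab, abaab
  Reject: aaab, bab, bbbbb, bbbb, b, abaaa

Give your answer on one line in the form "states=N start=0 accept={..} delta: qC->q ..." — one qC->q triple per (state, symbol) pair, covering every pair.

State merging on the prefix tree: take the shortest (then alphabetical) example prefix whose next move is undefined and point that move at state 0, else 1, else 2, ...; a target is out if some Accept/Reject pair would then sit in one state with the same input left (inseparable). If every existing state is out, open a new one.
a: 0a undefined. 0a->0: no, abab/bab meet in 0 with "bab" left. Open state 1: 0a->1.
b: 0b undefined. 0b->0: ok.
aa: 1a undefined. 1a->0: no, baaaa/bbbbb meet in 0. 1a->1: ok.
ab: 1b undefined. 1b->0: no, a/abaaa meet in 1. 1b->1: no, a/aaab meet in 1. Open state 2: 1b->2.
aba: 2a undefined. 2a->0: no, a/abaaa meet in 1. 2a->1: no, a/abaaa meet in 1. 2a->2: ok.
abb: 2b undefined. 2b->0: no, abab/bbbbb meet in 0. 2b->1: ok.
All examples now run through 3 states with every (state, symbol) defined. Accept strings end in {1}, Reject strings end in {0,2}; accept={1}.

states=3 start=0 accept={1} delta: 0a->1 0b->0 1a->1 1b->2 2a->2 2b->1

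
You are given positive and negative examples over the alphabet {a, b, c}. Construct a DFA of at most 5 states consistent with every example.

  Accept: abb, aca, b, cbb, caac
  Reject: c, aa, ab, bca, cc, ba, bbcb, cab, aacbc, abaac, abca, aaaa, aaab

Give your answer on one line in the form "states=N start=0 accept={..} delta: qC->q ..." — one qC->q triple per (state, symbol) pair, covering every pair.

Fold the examples into a partial DFA from state 0: repeatedly fix the first undefined (state, symbol) met by the shortest-then-alphabetical prefix, trying targets in increasing order and rejecting any under which an Accept and a Reject string meet in one state with the same remainder; add a state when all current targets are rejected. Accepting states are where Accept strings end.
a: 0a undefined. 0a->0: no, b/ab meet in 0 with "b" left. Open state 1: 0a->1.
b: 0b undefined. 0b->0: ok.
c: 0c undefined. 0c->0: no, b/c meet in 0. 0c->1: ok.
aa: 1a undefined. 1a->0: no, b/aa meet in 0. 1a->1: no, caac/cc meet in 1 with "c" left. Open state 2: 1a->2.
ab: 1b undefined. 1b->0: no, abb/ab meet in 0. 1b->1: no, abb/c meet in 1. 1b->2: no, abb/cab meet in 2 with "b" left. Open state 3: 1b->3.
ac: 1c undefined. 1c->0: no, aca/c meet in 1. 1c->1: no, aca/aa meet in 2. 1c->2: ok.
aaa: 2a undefined. 2a->0: no, aca/aaab meet in 0. 2a->1: no, aca/c meet in 1. 2a->2: no, aca/aa meet in 2. 2a->3: no, abb/aaab meet in 3 with "b" left. Open state 4: 2a->4.
aac: 2c undefined. 2c->0: ok.
aba: 3a undefined. 3a->0: ok.
abb: 3b undefined. 3b->0: ok.
abc: 3c undefined. 3c->0: ok.
cab: 2b undefined. 2b->0: no, abb/cab meet in 0. 2b->1: ok.
aaaa: 4a undefined. 4a->0: no, abb/aaaa meet in 0. 4a->1: ok.
aaab: 4b undefined. 4b->0: no, abb/aaab meet in 0. 4b->1: ok.
caac: 4c undefined. 4c->0: ok.
All examples now run through 5 states with every (state, symbol) defined. Accept strings end in {0,4}, Reject strings end in {1,2,3}; accept={0,4}.

states=5 start=0 accept={0,4} delta: 0a->1 0b->0 0c->1 1a->2 1b->3 1c->2 2a->4 2b->1 2c->0 3a->0 3b->0 3c->0 4a->1 4b->1 4c->0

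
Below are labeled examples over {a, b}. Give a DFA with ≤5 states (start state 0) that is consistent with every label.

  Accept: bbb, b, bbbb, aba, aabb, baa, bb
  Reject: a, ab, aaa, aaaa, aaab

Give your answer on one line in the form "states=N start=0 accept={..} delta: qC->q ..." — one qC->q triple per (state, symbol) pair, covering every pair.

Fold the examples into a partial DFA from state 0: repeatedly fix the first undefined (state, symbol) met by the shortest-then-alphabetical prefix, trying targets in increasing order and rejecting any under which an Accept and a Reject string meet in one state with the same remainder; add a state when all current targets are rejected. Accepting states are where Accept strings end.
a: 0a undefined. 0a->0: no, b/ab meet in 0 with "b" left. Open state 1: 0a->1.
b: 0b undefined. 0b->0: ok.
aa: 1a undefined. 1a->0: no, bbb/aaaa meet in 0. 1a->1: no, baa/a meet in 1. Open state 2: 1a->2.
ab: 1b undefined. 1b->0: no, bbb/ab meet in 0. 1b->1: ok.
aaa: 2a undefined. 2a->0: no, bbb/aaa meet in 0. 2a->1: no, aba/aaaa meet in 2. 2a->2: no, aba/aaa meet in 2. Open state 3: 2a->3.
aab: 2b undefined. 2b->0: ok.
aaaa: 3a undefined. 3a->0: no, bbb/aaaa meet in 0. 3a->1: ok.
aaab: 3b undefined. 3b->0: no, bbb/aaab meet in 0. 3b->1: ok.
All examples now run through 4 states with every (state, symbol) defined. Accept strings end in {0,2}, Reject strings end in {1,3}; accept={0,2}.

states=4 start=0 accept={0,2} delta: 0a->1 0b->0 1a->2 1b->1 2a->3 2b->0 3a->1 3b->1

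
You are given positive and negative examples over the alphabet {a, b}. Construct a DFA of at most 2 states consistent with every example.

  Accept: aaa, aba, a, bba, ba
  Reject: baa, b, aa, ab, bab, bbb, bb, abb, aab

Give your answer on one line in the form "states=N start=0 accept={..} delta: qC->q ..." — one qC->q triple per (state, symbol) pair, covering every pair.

states=2 start=0 accept={1} delta: 0a->1 0b->0 1a->0 1b->0

Grow the machine one transition at a time. Run the examples from 0; the earliest place one falls off (shortest prefix, ties alphabetical) gets sent to the lowest-numbered state that keeps every Accept/Reject pair distinguishable — a pair clashes when both reach the same state with identical unread suffix — and to a fresh state only if none does.
a: 0a undefined. 0a->0: no, aaa/aa meet in 0. Open state 1: 0a->1.
b: 0b undefined. 0b->0: ok.
aa: 1a undefined. 1a->0: ok.
ab: 1b undefined. 1b->0: ok.
All examples now run through 2 states with every (state, symbol) defined. Accept strings end in {1}, Reject strings end in {0}; accept={1}.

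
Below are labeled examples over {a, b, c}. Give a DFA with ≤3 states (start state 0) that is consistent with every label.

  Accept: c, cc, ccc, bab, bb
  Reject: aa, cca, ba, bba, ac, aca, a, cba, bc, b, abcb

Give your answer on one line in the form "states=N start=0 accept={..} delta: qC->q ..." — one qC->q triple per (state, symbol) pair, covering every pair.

Grow the machine one transition at a time. Run the examples from 0; the earliest place one falls off (shortest prefix, ties alphabetical) gets sent to the lowest-numbered state that keeps every Accept/Reject pair distinguishable — a pair clashes when both reach the same state with identical unread suffix — and to a fresh state only if none does.
a: 0a undefined. 0a->0: no, c/ac meet in 0 with "c" left. Open state 1: 0a->1.
b: 0b undefined. 0b->0: no, c/bc meet in 0 with "c" left. 0b->1: ok.
c: 0c undefined. 0c->0: ok.
aa: 1a undefined. 1a->0: no, c/aa meet in 0. 1a->1: ok.
ab: 1b undefined. 1b->0: ok.
ac: 1c undefined. 1c->0: no, c/ac meet in 0. 1c->1: ok.
All examples now run through 2 states with every (state, symbol) defined. Accept strings end in {0}, Reject strings end in {1}; accept={0}.

states=2 start=0 accept={0} delta: 0a->1 0b->1 0c->0 1a->1 1b->0 1c->1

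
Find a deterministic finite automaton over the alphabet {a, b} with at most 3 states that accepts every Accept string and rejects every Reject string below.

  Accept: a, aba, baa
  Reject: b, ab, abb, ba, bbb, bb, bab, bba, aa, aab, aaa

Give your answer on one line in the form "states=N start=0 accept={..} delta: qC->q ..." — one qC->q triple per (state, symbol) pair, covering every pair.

states=3 start=0 accept={1} delta: 0a->1 0b->2 1a->2 1b->0 2a->0 2b->2

Fold the examples into a partial DFA from state 0: repeatedly fix the first undefined (state, symbol) met by the shortest-then-alphabetical prefix, trying targets in increasing order and rejecting any under which an Accept and a Reject string meet in one state with the same remainder; add a state when all current targets are rejected. Accepting states are where Accept strings end.
a: 0a undefined. 0a->0: no, a/aa meet in 0. Open state 1: 0a->1.
b: 0b undefined. 0b->0: no, a/ba meet in 1. 0b->1: no, a/b meet in 1. Open state 2: 0b->2.
aa: 1a undefined. 1a->0: no, a/aaa meet in 1. 1a->1: no, a/aa meet in 1. 1a->2: ok.
ab: 1b undefined. 1b->0: ok.
ba: 2a undefined. 2a->0: ok.
bb: 2b undefined. 2b->0: no, a/bba meet in 1. 2b->1: no, a/bb meet in 1. 2b->2: ok.
All examples now run through 3 states with every (state, symbol) defined. Accept strings end in {1}, Reject strings end in {0,2}; accept={1}.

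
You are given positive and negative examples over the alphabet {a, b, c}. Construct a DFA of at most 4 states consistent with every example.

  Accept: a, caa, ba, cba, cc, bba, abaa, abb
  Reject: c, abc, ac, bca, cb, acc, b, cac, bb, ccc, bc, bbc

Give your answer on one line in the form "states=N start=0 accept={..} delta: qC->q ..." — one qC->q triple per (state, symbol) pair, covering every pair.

states=3 start=0 accept={1} delta: 0a->1 0b->0 0c->2 1a->0 1b->1 1c->0 2a->0 2b->0 2c->1

Fold the examples into a partial DFA from state 0: repeatedly fix the first undefined (state, symbol) met by the shortest-then-alphabetical prefix, trying targets in increasing order and rejecting any under which an Accept and a Reject string meet in one state with the same remainder; add a state when all current targets are rejected. Accepting states are where Accept strings end.
a: 0a undefined. 0a->0: no, cc/acc meet in 0 with "cc" left. Open state 1: 0a->1.
b: 0b undefined. 0b->0: ok.
c: 0c undefined. 0c->0: no, a/bca meet in 1. 0c->1: no, a/c meet in 1. Open state 2: 0c->2.
ab: 1b undefined. 1b->0: no, abb/b meet in 0. 1b->1: ok.
ac: 1c undefined. 1c->0: ok.
ca: 2a undefined. 2a->0: ok.
cb: 2b undefined. 2b->0: ok.
cc: 2c undefined. 2c->0: no, cc/abc meet in 0. 2c->1: ok.
aba: 1a undefined. 1a->0: ok.
All examples now run through 3 states with every (state, symbol) defined. Accept strings end in {1}, Reject strings end in {0,2}; accept={1}.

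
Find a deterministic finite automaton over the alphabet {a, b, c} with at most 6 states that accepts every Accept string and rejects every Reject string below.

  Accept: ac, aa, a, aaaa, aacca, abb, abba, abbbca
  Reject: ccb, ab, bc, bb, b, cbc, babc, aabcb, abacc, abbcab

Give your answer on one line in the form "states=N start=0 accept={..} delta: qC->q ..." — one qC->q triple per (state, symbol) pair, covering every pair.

states=3 start=0 accept={1} delta: 0a->1 0b->0 0c->0 1a->1 1b->2 1c->1 2a->0 2b->1 2c->0

Fold the examples into a partial DFA from state 0: repeatedly fix the first undefined (state, symbol) met by the shortest-then-alphabetical prefix, trying targets in increasing order and rejecting any under which an Accept and a Reject string meet in one state with the same remainder; add a state when all current targets are rejected. Accepting states are where Accept strings end.
a: 0a undefined. 0a->0: no, abb/bb meet in 0 with "bb" left. Open state 1: 0a->1.
b: 0b undefined. 0b->0: ok.
c: 0c undefined. 0c->0: ok.
aa: 1a undefined. 1a->0: no, aa/ccb meet in 0. 1a->1: ok.
ab: 1b undefined. 1b->0: no, abb/ccb meet in 0. 1b->1: no, ac/babc meet in 1 with "c" left. Open state 2: 1b->2.
ac: 1c undefined. 1c->0: no, ac/ccb meet in 0. 1c->1: ok.
aba: 2a undefined. 2a->0: ok.
abb: 2b undefined. 2b->0: no, abb/ccb meet in 0. 2b->1: ok.
aabc: 2c undefined. 2c->0: ok.
All examples now run through 3 states with every (state, symbol) defined. Accept strings end in {1}, Reject strings end in {0,2}; accept={1}.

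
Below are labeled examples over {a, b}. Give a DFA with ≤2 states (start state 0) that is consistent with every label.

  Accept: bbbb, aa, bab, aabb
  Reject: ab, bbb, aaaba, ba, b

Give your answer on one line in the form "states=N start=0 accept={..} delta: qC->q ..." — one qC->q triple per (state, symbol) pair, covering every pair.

State merging on the prefix tree: take the shortest (then alphabetical) example prefix whose next move is undefined and point that move at state 0, else 1, else 2, ...; a target is out if some Accept/Reject pair would then sit in one state with the same input left (inseparable). If every existing state is out, open a new one.
a: 0a undefined. 0a->0: ok.
b: 0b undefined. 0b->0: no, bbbb/ab meet in 0. Open state 1: 0b->1.
ba: 1a undefined. 1a->0: no, aa/aaaba meet in 0. 1a->1: ok.
bb: 1b undefined. 1b->0: ok.
All examples now run through 2 states with every (state, symbol) defined. Accept strings end in {0}, Reject strings end in {1}; accept={0}.

states=2 start=0 accept={0} delta: 0a->0 0b->1 1a->1 1b->0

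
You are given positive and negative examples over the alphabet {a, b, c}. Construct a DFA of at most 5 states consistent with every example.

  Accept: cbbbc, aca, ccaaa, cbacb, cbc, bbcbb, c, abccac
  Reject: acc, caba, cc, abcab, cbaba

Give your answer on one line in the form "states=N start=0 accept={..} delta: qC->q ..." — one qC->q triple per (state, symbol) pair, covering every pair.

Grow the machine one transition at a time. Run the examples from 0; the earliest place one falls off (shortest prefix, ties alphabetical) gets sent to the lowest-numbered state that keeps every Accept/Reject pair distinguishable — a pair clashes when both reach the same state with identical unread suffix — and to a fresh state only if none does.
a: 0a undefined. 0a->0: ok.
b: 0b undefined. 0b->0: ok.
c: 0c undefined. 0c->0: no, cbbbc/acc meet in 0. Open state 1: 0c->1.
ca: 1a undefined. 1a->0: no, aca/caba meet in 0. 1a->1: ok.
cb: 1b undefined. 1b->0: no, cbacb/caba meet in 0. 1b->1: no, cbbbc/acc meet in 1 with "c" left. Open state 2: 1b->2.
cc: 1c undefined. 1c->0: no, ccaaa/acc meet in 0. 1c->1: no, aca/acc meet in 1. 1c->2: ok.
cba: 2a undefined. 2a->0: no, ccaaa/caba meet in 0. 2a->1: no, aca/caba meet in 1. 2a->2: no, ccaaa/acc meet in 2. Open state 3: 2a->3.
cbb: 2b undefined. 2b->0: ok.
cbc: 2c undefined. 2c->0: ok.
cbab: 3b undefined. 3b->0: no, cbc/cbaba meet in 0. 3b->1: no, cbbbc/cbaba meet in 1. 3b->2: ok.
cbac: 3c undefined. 3c->0: ok.
ccaa: 3a undefined. 3a->0: ok.
All examples now run through 4 states with every (state, symbol) defined. Accept strings end in {0,1}, Reject strings end in {2,3}; accept={0,1}.

states=4 start=0 accept={0,1} delta: 0a->0 0b->0 0c->1 1a->1 1b->2 1c->2 2a->3 2b->0 2c->0 3a->0 3b->2 3c->0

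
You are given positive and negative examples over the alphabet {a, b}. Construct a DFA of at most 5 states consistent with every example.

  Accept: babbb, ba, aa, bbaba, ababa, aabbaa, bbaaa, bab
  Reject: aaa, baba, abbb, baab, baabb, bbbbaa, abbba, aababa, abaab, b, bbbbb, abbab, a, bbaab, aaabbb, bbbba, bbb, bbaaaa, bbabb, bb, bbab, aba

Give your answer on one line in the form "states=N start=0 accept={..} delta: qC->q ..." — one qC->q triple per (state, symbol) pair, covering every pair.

State merging on the prefix tree: take the shortest (then alphabetical) example prefix whose next move is undefined and point that move at state 0, else 1, else 2, ...; a target is out if some Accept/Reject pair would then sit in one state with the same input left (inseparable). If every existing state is out, open a new one.
a: 0a undefined. 0a->0: no, ba/aba meet in 0 with "ba" left. Open state 1: 0a->1.
b: 0b undefined. 0b->0: no, babbb/abbb meet in 1 with "bbb" left. 0b->1: ok.
aa: 1a undefined. 1a->0: no, babbb/baabb meet in 1 with "bb" left. 1a->1: no, babbb/abbb meet in 1 with "bbb" left. Open state 2: 1a->2.
ab: 1b undefined. 1b->0: no, ba/bbbbaa meet in 2. 1b->1: no, ba/abbba meet in 2. 1b->2: no, babbb/bbbbb meet in 2 with "bbb" left. Open state 3: 1b->3.
aaa: 2a undefined. 2a->0: ok.
aab: 2b undefined. 2b->0: no, babbb/baabb meet in 3. 2b->1: no, babbb/aaabbb meet in 3 with "b" left. 2b->2: no, babbb/aababa meet in 2. 2b->3: no, babbb/abbb meet in 3 with "bb" left. Open state 4: 2b->4.
aba: 3a undefined. 3a->0: ok.
abb: 3b undefined. 3b->0: no, ba/abbba meet in 2. 3b->1: no, bab/abbab meet in 4. 3b->2: no, ba/aaabbb meet in 2. 3b->3: ok.
aaba: 4a undefined. 4a->0: no, ba/aababa meet in 2. 4a->1: ok.
aabb: 4b undefined. 4b->0: no, babbb/baba meet in 1. 4b->1: no, babbb/abbb meet in 3. 4b->2: no, aabbaa/baba meet in 1. 4b->3: no, babbb/abbb meet in 3. 4b->4: ok.
All examples now run through 5 states with every (state, symbol) defined. Accept strings end in {2,4}, Reject strings end in {0,1,3}; accept={2,4}.

states=5 start=0 accept={2,4} delta: 0a->1 0b->1 1a->2 1b->3 2a->0 2b->4 3a->0 3b->3 4a->1 4b->4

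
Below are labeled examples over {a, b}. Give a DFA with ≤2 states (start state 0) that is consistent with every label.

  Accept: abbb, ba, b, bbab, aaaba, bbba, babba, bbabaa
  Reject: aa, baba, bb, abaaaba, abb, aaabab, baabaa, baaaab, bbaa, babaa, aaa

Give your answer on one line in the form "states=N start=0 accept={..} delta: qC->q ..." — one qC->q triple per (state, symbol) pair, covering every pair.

states=2 start=0 accept={1} delta: 0a->0 0b->1 1a->1 1b->0

State merging on the prefix tree: take the shortest (then alphabetical) example prefix whose next move is undefined and point that move at state 0, else 1, else 2, ...; a target is out if some Accept/Reject pair would then sit in one state with the same input left (inseparable). If every existing state is out, open a new one.
a: 0a undefined. 0a->0: ok.
b: 0b undefined. 0b->0: no, abbb/aa meet in 0. Open state 1: 0b->1.
ba: 1a undefined. 1a->0: no, ba/aa meet in 0. 1a->1: ok.
bb: 1b undefined. 1b->0: ok.
All examples now run through 2 states with every (state, symbol) defined. Accept strings end in {1}, Reject strings end in {0}; accept={1}.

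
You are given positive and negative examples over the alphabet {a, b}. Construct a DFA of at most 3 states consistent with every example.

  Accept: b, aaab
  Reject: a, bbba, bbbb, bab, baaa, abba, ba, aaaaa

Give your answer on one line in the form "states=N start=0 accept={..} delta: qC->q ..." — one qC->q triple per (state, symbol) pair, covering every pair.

Fold the examples into a partial DFA from state 0: repeatedly fix the first undefined (state, symbol) met by the shortest-then-alphabetical prefix, trying targets in increasing order and rejecting any under which an Accept and a Reject string meet in one state with the same remainder; add a state when all current targets are rejected. Accepting states are where Accept strings end.
a: 0a undefined. 0a->0: ok.
b: 0b undefined. 0b->0: no, b/a meet in 0. Open state 1: 0b->1.
ba: 1a undefined. 1a->0: no, b/bab meet in 1. 1a->1: no, b/baaa meet in 1. Open state 2: 1a->2.
bb: 1b undefined. 1b->0: ok.
baa: 2a undefined. 2a->0: ok.
bab: 2b undefined. 2b->0: ok.
All examples now run through 3 states with every (state, symbol) defined. Accept strings end in {1}, Reject strings end in {0,2}; accept={1}.

states=3 start=0 accept={1} delta: 0a->0 0b->1 1a->2 1b->0 2a->0 2b->0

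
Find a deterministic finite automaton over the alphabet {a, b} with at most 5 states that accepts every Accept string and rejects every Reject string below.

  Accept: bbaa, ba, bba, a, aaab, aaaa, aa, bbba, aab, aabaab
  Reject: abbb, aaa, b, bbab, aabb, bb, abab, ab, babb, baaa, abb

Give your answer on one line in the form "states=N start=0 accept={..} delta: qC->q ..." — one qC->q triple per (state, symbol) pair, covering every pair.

Fold the examples into a partial DFA from state 0: repeatedly fix the first undefined (state, symbol) met by the shortest-then-alphabetical prefix, trying targets in increasing order and rejecting any under which an Accept and a Reject string meet in one state with the same remainder; add a state when all current targets are rejected. Accepting states are where Accept strings end.
a: 0a undefined. 0a->0: no, a/aaa meet in 0. Open state 1: 0a->1.
b: 0b undefined. 0b->0: ok.
aa: 1a undefined. 1a->0: no, bbaa/b meet in 0. 1a->1: no, bbaa/aaa meet in 1. Open state 2: 1a->2.
ab: 1b undefined. 1b->0: ok.
aaa: 2a undefined. 2a->0: no, aaab/abbb meet in 0. 2a->1: no, ba/aaa meet in 1. 2a->2: no, bbaa/aaa meet in 2. Open state 3: 2a->3.
aab: 2b undefined. 2b->0: no, aab/abbb meet in 0. 2b->1: ok.
aaaa: 3a undefined. 3a->0: no, aaaa/abbb meet in 0. 3a->1: ok.
aaab: 3b undefined. 3b->0: no, aaab/abbb meet in 0. 3b->1: ok.
All examples now run through 4 states with every (state, symbol) defined. Accept strings end in {1,2}, Reject strings end in {0,3}; accept={1,2}.

states=4 start=0 accept={1,2} delta: 0a->1 0b->0 1a->2 1b->0 2a->3 2b->1 3a->1 3b->1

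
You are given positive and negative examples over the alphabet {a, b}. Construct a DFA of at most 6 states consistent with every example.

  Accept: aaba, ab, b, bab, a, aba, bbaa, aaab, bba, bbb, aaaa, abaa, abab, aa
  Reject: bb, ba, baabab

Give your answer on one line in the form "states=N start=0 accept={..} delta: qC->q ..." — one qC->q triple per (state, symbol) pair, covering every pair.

Fold the examples into a partial DFA from state 0: repeatedly fix the first undefined (state, symbol) met by the shortest-then-alphabetical prefix, trying targets in increasing order and rejecting any under which an Accept and a Reject string meet in one state with the same remainder; add a state when all current targets are rejected. Accepting states are where Accept strings end.
a: 0a undefined. 0a->0: no, aaba/ba meet in 0 with "ba" left. Open state 1: 0a->1.
b: 0b undefined. 0b->0: no, b/bb meet in 0. 0b->1: no, ab/bb meet in 1 with "b" left. Open state 2: 0b->2.
aa: 1a undefined. 1a->0: no, aaba/ba meet in 2 with "a" left. 1a->1: ok.
ab: 1b undefined. 1b->0: ok.
ba: 2a undefined. 2a->0: no, ab/ba meet in 0. 2a->1: no, aaba/ba meet in 1. 2a->2: no, b/ba meet in 2. Open state 3: 2a->3.
bb: 2b undefined. 2b->0: no, ab/bb meet in 0. 2b->1: no, aaba/bb meet in 1. 2b->2: no, b/bb meet in 2. 2b->3: ok.
baa: 3a undefined. 3a->0: no, bab/baabab meet in 3 with "b" left. 3a->1: no, ab/baabab meet in 0. 3a->2: no, bbaa/bb meet in 3. 3a->3: no, bbaa/bb meet in 3. Open state 4: 3a->4.
bab: 3b undefined. 3b->0: ok.
baab: 4b undefined. 4b->0: no, ab/baabab meet in 0. 4b->1: no, ab/baabab meet in 0. 4b->2: no, ab/baabab meet in 0. 4b->3: ok.
bbaa: 4a undefined. 4a->0: ok.
All examples now run through 5 states with every (state, symbol) defined. Accept strings end in {0,1,2,4}, Reject strings end in {3}; accept={0,1,2,4}.

states=5 start=0 accept={0,1,2,4} delta: 0a->1 0b->2 1a->1 1b->0 2a->3 2b->3 3a->4 3b->0 4a->0 4b->3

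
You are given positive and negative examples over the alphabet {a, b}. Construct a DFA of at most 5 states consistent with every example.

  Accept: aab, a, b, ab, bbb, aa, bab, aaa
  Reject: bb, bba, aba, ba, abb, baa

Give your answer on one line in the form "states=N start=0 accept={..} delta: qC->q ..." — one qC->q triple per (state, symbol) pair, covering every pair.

Grow the machine one transition at a time. Run the examples from 0; the earliest place one falls off (shortest prefix, ties alphabetical) gets sent to the lowest-numbered state that keeps every Accept/Reject pair distinguishable — a pair clashes when both reach the same state with identical unread suffix — and to a fresh state only if none does.
a: 0a undefined. 0a->0: ok.
b: 0b undefined. 0b->0: no, aab/bb meet in 0. Open state 1: 0b->1.
ba: 1a undefined. 1a->0: no, a/aba meet in 0. 1a->1: no, aab/aba meet in 1. Open state 2: 1a->2.
bb: 1b undefined. 1b->0: no, a/bb meet in 0. 1b->1: no, aab/bb meet in 1. 1b->2: ok.
baa: 2a undefined. 2a->0: no, a/bba meet in 0. 2a->1: no, aab/bba meet in 1. 2a->2: ok.
bab: 2b undefined. 2b->0: ok.
All examples now run through 3 states with every (state, symbol) defined. Accept strings end in {0,1}, Reject strings end in {2}; accept={0,1}.

states=3 start=0 accept={0,1} delta: 0a->0 0b->1 1a->2 1b->2 2a->2 2b->0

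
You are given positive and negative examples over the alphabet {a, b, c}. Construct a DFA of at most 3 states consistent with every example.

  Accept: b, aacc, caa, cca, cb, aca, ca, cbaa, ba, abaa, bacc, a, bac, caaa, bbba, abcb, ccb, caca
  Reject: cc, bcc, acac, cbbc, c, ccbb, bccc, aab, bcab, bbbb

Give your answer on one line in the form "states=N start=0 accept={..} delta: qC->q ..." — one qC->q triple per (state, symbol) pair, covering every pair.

Fold the examples into a partial DFA from state 0: repeatedly fix the first undefined (state, symbol) met by the shortest-then-alphabetical prefix, trying targets in increasing order and rejecting any under which an Accept and a Reject string meet in one state with the same remainder; add a state when all current targets are rejected. Accepting states are where Accept strings end.
a: 0a undefined. 0a->0: no, b/aab meet in 0 with "b" left. Open state 1: 0a->1.
b: 0b undefined. 0b->0: no, b/bbbb meet in 0. 0b->1: ok.
c: 0c undefined. 0c->0: ok.
aa: 1a undefined. 1a->0: no, b/aab meet in 1. 1a->1: no, aacc/bcc meet in 1 with "cc" left. Open state 2: 1a->2.
ab: 1b undefined. 1b->0: ok.
ac: 1c undefined. 1c->0: ok.
aab: 2b undefined. 2b->0: ok.
aac: 2c undefined. 2c->0: no, aacc/cc meet in 0. 2c->1: no, aacc/cc meet in 0. 2c->2: ok.
caaa: 2a undefined. 2a->0: no, cbaa/cc meet in 0. 2a->1: ok.
All examples now run through 3 states with every (state, symbol) defined. Accept strings end in {1,2}, Reject strings end in {0}; accept={1,2}.

states=3 start=0 accept={1,2} delta: 0a->1 0b->1 0c->0 1a->2 1b->0 1c->0 2a->1 2b->0 2c->2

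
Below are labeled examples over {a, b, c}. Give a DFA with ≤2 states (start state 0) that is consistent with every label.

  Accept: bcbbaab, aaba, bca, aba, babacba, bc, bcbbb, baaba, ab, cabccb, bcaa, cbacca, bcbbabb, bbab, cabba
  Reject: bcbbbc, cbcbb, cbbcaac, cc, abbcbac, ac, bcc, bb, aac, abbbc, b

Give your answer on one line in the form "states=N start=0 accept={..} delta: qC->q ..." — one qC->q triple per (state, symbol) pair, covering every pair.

Grow the machine one transition at a time. Run the examples from 0; the earliest place one falls off (shortest prefix, ties alphabetical) gets sent to the lowest-numbered state that keeps every Accept/Reject pair distinguishable — a pair clashes when both reach the same state with identical unread suffix — and to a fresh state only if none does.
a: 0a undefined. 0a->0: no, ab/b meet in 0 with "b" left. Open state 1: 0a->1.
b: 0b undefined. 0b->0: ok.
c: 0c undefined. 0c->0: no, bc/bcbbbc meet in 0. 0c->1: ok.
aa: 1a undefined. 1a->0: no, aaba/aac meet in 1. 1a->1: ok.
ab: 1b undefined. 1b->0: no, bcbbaab/cbcbb meet in 0. 1b->1: ok.
ac: 1c undefined. 1c->0: ok.
All examples now run through 2 states with every (state, symbol) defined. Accept strings end in {1}, Reject strings end in {0}; accept={1}.

states=2 start=0 accept={1} delta: 0a->1 0b->0 0c->1 1a->1 1b->1 1c->0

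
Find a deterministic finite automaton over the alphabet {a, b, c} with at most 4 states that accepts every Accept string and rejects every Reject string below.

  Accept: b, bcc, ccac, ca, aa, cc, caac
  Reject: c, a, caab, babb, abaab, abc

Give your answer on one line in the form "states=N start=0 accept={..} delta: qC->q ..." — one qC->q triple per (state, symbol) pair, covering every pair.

states=3 start=0 accept={0} delta: 0a->1 0b->0 0c->1 1a->0 1b->2 1c->0 2a->0 2b->1 2c->1

Grow the machine one transition at a time. Run the examples from 0; the earliest place one falls off (shortest prefix, ties alphabetical) gets sent to the lowest-numbered state that keeps every Accept/Reject pair distinguishable — a pair clashes when both reach the same state with identical unread suffix — and to a fresh state only if none does.
a: 0a undefined. 0a->0: no, aa/a meet in 0. Open state 1: 0a->1.
b: 0b undefined. 0b->0: ok.
c: 0c undefined. 0c->0: no, b/c meet in 0. 0c->1: ok.
aa: 1a undefined. 1a->0: ok.
ab: 1b undefined. 1b->0: no, b/caab meet in 0. 1b->1: no, bcc/abc meet in 1 with "c" left. Open state 2: 1b->2.
cc: 1c undefined. 1c->0: ok.
aba: 2a undefined. 2a->0: ok.
abc: 2c undefined. 2c->0: no, b/abc meet in 0. 2c->1: ok.
babb: 2b undefined. 2b->0: no, b/babb meet in 0. 2b->1: ok.
All examples now run through 3 states with every (state, symbol) defined. Accept strings end in {0}, Reject strings end in {1,2}; accept={0}.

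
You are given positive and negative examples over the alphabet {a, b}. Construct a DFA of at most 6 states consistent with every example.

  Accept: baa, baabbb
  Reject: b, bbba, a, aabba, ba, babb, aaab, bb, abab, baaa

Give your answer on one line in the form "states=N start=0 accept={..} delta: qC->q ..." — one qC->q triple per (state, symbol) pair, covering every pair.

Fold the examples into a partial DFA from state 0: repeatedly fix the first undefined (state, symbol) met by the shortest-then-alphabetical prefix, trying targets in increasing order and rejecting any under which an Accept and a Reject string meet in one state with the same remainder; add a state when all current targets are rejected. Accepting states are where Accept strings end.
a: 0a undefined. 0a->0: ok.
b: 0b undefined. 0b->0: no, baa/b meet in 0. Open state 1: 0b->1.
ba: 1a undefined. 1a->0: no, baa/a meet in 0. 1a->1: no, baa/b meet in 1. Open state 2: 1a->2.
bb: 1b undefined. 1b->0: ok.
baa: 2a undefined. 2a->0: no, baa/a meet in 0. 2a->1: no, baa/b meet in 1. 2a->2: no, baa/bbba meet in 2. Open state 3: 2a->3.
bab: 2b undefined. 2b->0: ok.
baaa: 3a undefined. 3a->0: ok.
baab: 3b undefined. 3b->0: no, baabbb/a meet in 0. 3b->1: no, baabbb/b meet in 1. 3b->2: no, baabbb/b meet in 1. 3b->3: ok.
All examples now run through 4 states with every (state, symbol) defined. Accept strings end in {3}, Reject strings end in {0,1,2}; accept={3}.

states=4 start=0 accept={3} delta: 0a->0 0b->1 1a->2 1b->0 2a->3 2b->0 3a->0 3b->3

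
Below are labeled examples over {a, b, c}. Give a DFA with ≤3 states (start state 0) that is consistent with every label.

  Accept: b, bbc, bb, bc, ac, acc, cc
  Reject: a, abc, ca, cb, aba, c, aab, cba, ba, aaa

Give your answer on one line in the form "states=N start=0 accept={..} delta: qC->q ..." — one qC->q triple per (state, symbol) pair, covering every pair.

states=3 start=0 accept={2} delta: 0a->1 0b->2 0c->1 1a->1 1b->0 1c->2 2a->0 2b->2 2c->2

Fold the examples into a partial DFA from state 0: repeatedly fix the first undefined (state, symbol) met by the shortest-then-alphabetical prefix, trying targets in increasing order and rejecting any under which an Accept and a Reject string meet in one state with the same remainder; add a state when all current targets are rejected. Accepting states are where Accept strings end.
a: 0a undefined. 0a->0: no, b/aab meet in 0 with "b" left. Open state 1: 0a->1.
b: 0b undefined. 0b->0: no, bbc/c meet in 0 with "c" left. 0b->1: no, b/a meet in 1. Open state 2: 0b->2.
c: 0c undefined. 0c->0: no, b/cb meet in 2. 0c->1: ok.
aa: 1a undefined. 1a->0: no, b/aab meet in 2. 1a->1: ok.
ab: 1b undefined. 1b->0: ok.
ac: 1c undefined. 1c->0: no, ac/cb meet in 0. 1c->1: no, ac/a meet in 1. 1c->2: ok.
ba: 2a undefined. 2a->0: ok.
bb: 2b undefined. 2b->0: no, bbc/a meet in 1. 2b->1: no, bb/a meet in 1. 2b->2: ok.
bc: 2c undefined. 2c->0: no, bbc/cb meet in 0. 2c->1: no, bbc/a meet in 1. 2c->2: ok.
All examples now run through 3 states with every (state, symbol) defined. Accept strings end in {2}, Reject strings end in {0,1}; accept={2}.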